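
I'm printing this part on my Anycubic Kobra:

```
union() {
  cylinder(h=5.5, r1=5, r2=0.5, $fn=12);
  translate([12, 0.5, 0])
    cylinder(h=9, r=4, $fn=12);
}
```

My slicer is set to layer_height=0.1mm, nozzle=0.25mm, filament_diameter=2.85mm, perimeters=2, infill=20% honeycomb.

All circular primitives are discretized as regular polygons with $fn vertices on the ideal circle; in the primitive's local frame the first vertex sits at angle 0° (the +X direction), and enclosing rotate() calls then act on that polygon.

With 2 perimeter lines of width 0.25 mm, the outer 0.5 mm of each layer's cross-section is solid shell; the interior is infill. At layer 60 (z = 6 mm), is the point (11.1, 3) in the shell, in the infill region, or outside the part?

At z = 6 mm: the cone is not intersected at this z (z outside [0, 5.5]); the cylinder at (12, 0.5): section is a regular 12-gon, circumradius r=4; Combining (union): only the r=4 cylinder at (12, 0.5) is present, so the union is just that shape — 1 connected region. Overall, the cross-section is a single solid region. The nearest boundary edge runs (12.00, 4.50)→(10.00, 3.96); distance from the point to it = 1.22 mm. The point is inside the cross-section and 1.22 mm from the nearest boundary — more than the 0.5 mm shell width (2 × 0.25), so it's in the infill interior.

infill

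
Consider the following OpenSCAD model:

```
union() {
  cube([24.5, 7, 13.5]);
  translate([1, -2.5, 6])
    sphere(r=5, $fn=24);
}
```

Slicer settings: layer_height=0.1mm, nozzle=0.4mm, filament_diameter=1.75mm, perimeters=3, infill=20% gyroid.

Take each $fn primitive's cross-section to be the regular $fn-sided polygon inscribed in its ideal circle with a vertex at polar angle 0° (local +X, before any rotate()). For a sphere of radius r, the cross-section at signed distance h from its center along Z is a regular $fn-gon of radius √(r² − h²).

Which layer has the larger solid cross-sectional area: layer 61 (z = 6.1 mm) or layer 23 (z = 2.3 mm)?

Layer 61 (z = 6.1): the cube (footprint 24.5×7) is included at this height (area 171.50 mm²); the sphere at (1, -2.5): section is a regular 24-gon, circumradius = √(r²−h²) = √(5²−0.1²) = 4.999 (area = (24/2)·4.999²·sin(360°/24) = 77.61 mm²); Taking the union: the regions partially overlap — summed areas 249.11 mm² minus the doubly-counted overlap 9.96 mm² gives 239.16 mm² — area = 239.16 mm². So its area = 239.16 mm². Layer 23 (z = 2.3): the 24.5×7 cube contributes its full rectangle (area 171.50 mm²); the r=5 sphere at (1, -2.5) contributes a regular 24-gon of circumradius √(5²−3.7²) = 3.363 (area = (24/2)·3.363²·sin(360°/24) = 35.13 mm²); Taking the union: the regions partially overlap — summed areas 206.63 mm² minus the doubly-counted overlap 2.08 mm² gives 204.55 mm² — area = 204.55 mm². So its area = 204.55 mm². Layer 61 is larger (239.16 vs 204.55 mm²).

layer 61 (z = 6.1 mm)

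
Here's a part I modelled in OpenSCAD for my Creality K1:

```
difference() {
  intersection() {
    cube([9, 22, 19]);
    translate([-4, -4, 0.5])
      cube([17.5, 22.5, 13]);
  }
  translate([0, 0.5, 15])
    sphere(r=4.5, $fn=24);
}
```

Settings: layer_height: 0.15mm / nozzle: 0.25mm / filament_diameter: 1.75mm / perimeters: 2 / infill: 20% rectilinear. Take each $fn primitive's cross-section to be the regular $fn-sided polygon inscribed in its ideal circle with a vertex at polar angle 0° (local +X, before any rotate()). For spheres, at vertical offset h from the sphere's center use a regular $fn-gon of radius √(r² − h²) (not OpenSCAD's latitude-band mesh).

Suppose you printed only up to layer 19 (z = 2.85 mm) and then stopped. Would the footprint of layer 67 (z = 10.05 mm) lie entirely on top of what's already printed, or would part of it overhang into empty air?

entirely on top

Compare the two slices. At z = 2.85: the 9×22 cube contributes its full rectangle (area 198.00 mm²); the 17.5×22.5 cube at (-4, -4) contributes its full rectangle (area 393.75 mm²); Taking the intersection: the 17.5×22.5 cube at (-4, -4) partially overlaps the 9×22 cube; clipping to the common part keeps 166.50 mm² — area = 166.50 mm²; the sphere at (0, 0.5) is absent (|z−center|=12.150 > r=4.5); After the difference (first − rest): none of the subtracted shapes is present at this height, so the result so far is unchanged — area = 166.50 mm². At z = 10.05: the cube is present — its section is the full 9×22 rectangle (area 198.00 mm²); the 17.5×22.5 cube at (-4, -4) contributes its full rectangle (area 393.75 mm²); Keeping only the common overlap: the 17.5×22.5 cube at (-4, -4) partially overlaps the 9×22 cube; clipping to the common part keeps 166.50 mm² — area = 166.50 mm²; the sphere at (0, 0.5) is not intersected at this z (|z−center|=4.950 > r=4.5); After the difference (first − rest): none of the subtracted shapes is present at this height, so that combined region is unchanged — area = 166.50 mm². Checking containment: the cross-section at z = 10.05 is a subset of the cross-section at z = 2.85.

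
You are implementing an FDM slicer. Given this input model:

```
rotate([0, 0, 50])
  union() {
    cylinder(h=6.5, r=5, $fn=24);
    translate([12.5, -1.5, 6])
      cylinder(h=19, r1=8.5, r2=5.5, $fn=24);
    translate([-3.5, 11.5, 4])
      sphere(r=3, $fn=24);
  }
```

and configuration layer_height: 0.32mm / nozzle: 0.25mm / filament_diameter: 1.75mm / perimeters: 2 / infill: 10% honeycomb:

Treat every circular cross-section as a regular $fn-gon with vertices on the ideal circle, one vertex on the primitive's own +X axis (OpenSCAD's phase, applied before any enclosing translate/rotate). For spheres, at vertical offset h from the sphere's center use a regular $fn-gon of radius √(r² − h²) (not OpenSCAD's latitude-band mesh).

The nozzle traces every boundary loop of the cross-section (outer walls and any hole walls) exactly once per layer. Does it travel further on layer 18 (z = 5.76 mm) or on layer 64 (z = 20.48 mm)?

Layer 18 (z = 5.76): the r=5 cylinder contributes a regular 24-gon of circumradius 5 (perimeter = 2·24·5.000·sin(180°/24) = 31.33 mm); the cone at (12.5, -1.5) is not intersected at this z (z outside [6, 25]); the r=3 sphere at (-3.5, 11.5) slices to a regular 24-gon of circumradius 2.429 (√(r²−h²) with h=1.76 from center) (perimeter = 2·24·2.429·sin(180°/24) = 15.22 mm); Merging all regions: the 2 present regions are separate (no shared area or edge), so areas and boundary lengths simply add and each stays a separate island — boundary = 46.55 mm; (rotated 50° about Z; rotation is an isometry so areas/perimeters/island counts are preserved). So its perimeter = 46.55 mm. Layer 64 (z = 20.48): the cylinder is not intersected at this z (z outside [0, 6.5]); the cone at (12.5, -1.5): at t=0.762 of its height the radius interpolates to r₁+(r₂−r₁)t = 6.214, giving a regular 24-gon of that circumradius (perimeter = 2·24·6.214·sin(180°/24) = 38.93 mm); the sphere at (-3.5, 11.5) does not reach this height (|z−center|=16.480 > r=3); Merging all regions: only the cone at (12.5, -1.5) is present, so the union is just that shape — boundary = 38.93 mm; (whole slice rotated 50° about Z — lengths, areas and connectivity unchanged). So its perimeter = 38.93 mm. Layer 18 is larger (46.55 vs 38.93 mm).

layer 18 (z = 5.76 mm)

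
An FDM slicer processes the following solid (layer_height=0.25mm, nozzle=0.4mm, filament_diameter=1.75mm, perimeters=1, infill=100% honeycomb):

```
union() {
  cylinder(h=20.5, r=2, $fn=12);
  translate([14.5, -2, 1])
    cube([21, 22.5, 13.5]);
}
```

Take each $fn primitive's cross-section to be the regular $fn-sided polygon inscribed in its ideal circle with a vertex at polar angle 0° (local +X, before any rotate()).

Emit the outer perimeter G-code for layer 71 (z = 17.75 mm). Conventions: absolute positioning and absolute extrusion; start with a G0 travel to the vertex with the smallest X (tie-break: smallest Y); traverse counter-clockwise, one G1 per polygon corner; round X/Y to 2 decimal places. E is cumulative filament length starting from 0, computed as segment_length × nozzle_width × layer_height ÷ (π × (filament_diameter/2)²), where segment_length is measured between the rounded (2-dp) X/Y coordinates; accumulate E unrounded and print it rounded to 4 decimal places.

G0 X-2.00 Y0.00 Z17.75
G1 X-1.73 Y-1.00 E0.0431
G1 X-1.00 Y-1.73 E0.0860
G1 X0.00 Y-2.00 E0.1290
G1 X1.00 Y-1.73 E0.1721
G1 X1.73 Y-1.00 E0.2150
G1 X2.00 Y0.00 E0.2581
G1 X1.73 Y1.00 E0.3012
G1 X1.00 Y1.73 E0.3441
G1 X0.00 Y2.00 E0.3871
G1 X-1.00 Y1.73 E0.4302
G1 X-1.73 Y1.00 E0.4731
G1 X-2.00 Y0.00 E0.5162

At z = 17.75 mm: the r=2 cylinder gives a regular 12-gon of circumradius 2 (constant along its height); the cube at (14.5, -2) is not intersected at this z (z outside [1, 14.5]); Taking the union: only the r=2 cylinder is present, so the union is just that shape — 1 connected region. The outline is a single polygon with 12 vertices. Extrusion per mm of travel: 0.4 × 0.25 / (π × 0.875²) = 0.041575. Accumulating E over each segment gives final E = 0.5162.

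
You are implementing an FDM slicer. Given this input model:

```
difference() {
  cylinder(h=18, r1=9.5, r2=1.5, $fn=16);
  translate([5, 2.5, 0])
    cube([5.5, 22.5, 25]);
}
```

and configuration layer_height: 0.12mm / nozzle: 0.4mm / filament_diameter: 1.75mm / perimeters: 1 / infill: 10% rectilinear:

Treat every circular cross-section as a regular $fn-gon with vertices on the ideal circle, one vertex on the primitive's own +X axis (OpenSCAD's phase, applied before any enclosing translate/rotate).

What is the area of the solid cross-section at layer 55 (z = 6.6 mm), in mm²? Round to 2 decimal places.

131.15 mm²

At z = 6.6 mm: the cone (r1=9.5→r2=1.5) has section circumradius 6.567 here — a regular 16-gon (area = (16/2)·6.567²·sin(360°/16) = 132.01 mm²); the cube at (5, 2.5) is present — its section is the full 5.5×22.5 rectangle (area 123.75 mm²); Subtracting the remaining from the first: starting from the cone (132.01 mm²), the 5.5×22.5 cube at (5, 2.5) partially overlaps it — only the 0.87 mm² overlap (of its 123.75 mm²) is removed, clipping the outline — area = 131.15 mm². Overall, the cross-section is a single solid region. Net area = 131.15 mm².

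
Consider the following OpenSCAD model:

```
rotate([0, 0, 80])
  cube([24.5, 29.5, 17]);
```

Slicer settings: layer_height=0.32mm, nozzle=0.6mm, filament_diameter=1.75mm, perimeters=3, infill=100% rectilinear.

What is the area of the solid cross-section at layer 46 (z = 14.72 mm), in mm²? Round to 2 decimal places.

722.75 mm²

At z = 14.72 mm: the 24.5×29.5 cube contributes its full rectangle (area 722.75 mm²); (rotated 80° about Z; rotation is an isometry so areas/perimeters/island counts are preserved). Overall, the cross-section is a single solid region. Net area = 722.75 mm².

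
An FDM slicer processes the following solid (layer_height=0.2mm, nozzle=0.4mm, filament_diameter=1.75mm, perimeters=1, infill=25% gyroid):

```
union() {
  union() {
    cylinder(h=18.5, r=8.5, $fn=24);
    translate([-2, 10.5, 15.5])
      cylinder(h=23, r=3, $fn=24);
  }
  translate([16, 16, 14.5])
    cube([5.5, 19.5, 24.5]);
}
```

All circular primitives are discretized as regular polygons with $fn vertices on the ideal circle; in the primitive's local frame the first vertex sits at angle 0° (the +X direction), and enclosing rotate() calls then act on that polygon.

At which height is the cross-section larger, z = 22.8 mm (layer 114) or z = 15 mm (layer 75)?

Layer 114 (z = 22.8): the cylinder is absent (z outside [0, 18.5]); the r=3 cylinder at (-2, 10.5) gives a regular 24-gon of circumradius 3 (constant along its height) (area = (24/2)·3.000²·sin(360°/24) = 27.95 mm²); Merging all regions: only the r=3 cylinder at (-2, 10.5) is present, so the union is just that shape — area = 27.95 mm²; the 5.5×19.5 cube at (16, 16) contributes its full rectangle (area 107.25 mm²); Merging all regions: the 2 present regions are separate (no shared area or edge), so areas and boundary lengths simply add and each stays a separate island — area = 135.20 mm². So its area = 135.20 mm². Layer 75 (z = 15): the cylinder: section is a regular 24-gon, circumradius r=8.5 (area = (24/2)·8.500²·sin(360°/24) = 224.40 mm²); the cylinder at (-2, 10.5) is not intersected at this z (z outside [15.5, 38.5]); Combining (union): only the r=8.5 cylinder is present, so the union is just that shape — area = 224.40 mm²; the cube at (16, 16) (footprint 5.5×19.5) is included at this height (area 107.25 mm²); Combining (union): the 2 present regions are separate (no shared area or edge), so areas and boundary lengths simply add and each stays a separate island — area = 331.65 mm². So its area = 331.65 mm². Layer 75 is larger (331.65 vs 135.20 mm²).

layer 75 (z = 15 mm)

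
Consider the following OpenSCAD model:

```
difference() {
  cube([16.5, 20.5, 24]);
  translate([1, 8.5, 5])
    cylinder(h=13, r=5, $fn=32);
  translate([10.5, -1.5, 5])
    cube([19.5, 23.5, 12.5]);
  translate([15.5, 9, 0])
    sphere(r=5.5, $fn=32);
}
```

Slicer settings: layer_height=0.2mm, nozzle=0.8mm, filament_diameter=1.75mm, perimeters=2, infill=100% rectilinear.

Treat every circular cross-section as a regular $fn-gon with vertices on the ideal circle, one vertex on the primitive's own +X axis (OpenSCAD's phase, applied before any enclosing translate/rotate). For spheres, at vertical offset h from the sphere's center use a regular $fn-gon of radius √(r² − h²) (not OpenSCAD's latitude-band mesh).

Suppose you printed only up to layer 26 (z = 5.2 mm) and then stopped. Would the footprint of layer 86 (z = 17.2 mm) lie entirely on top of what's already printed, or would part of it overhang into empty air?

entirely on top

Compare the two slices. At z = 5.2: the 16.5×20.5 cube contributes its full rectangle (area 338.25 mm²); the cylinder at (1, 8.5): section is a regular 32-gon, circumradius r=5 (area = (32/2)·5.000²·sin(360°/32) = 78.04 mm²); the cube at (10.5, -1.5) (footprint 19.5×23.5) is included at this height (area 458.25 mm²); the r=5.5 sphere at (15.5, 9) slices to a regular 32-gon of circumradius 1.792 (√(r²−h²) with h=5.2 from center) (area = (32/2)·1.792²·sin(360°/32) = 10.02 mm²); After the difference (first − rest): starting from the 16.5×20.5 cube (338.25 mm²), the r=5 cylinder at (1, 8.5) partially overlaps it — only the 48.92 mm² overlap (of its 78.04 mm²) is removed, clipping the outline; the 19.5×23.5 cube at (10.5, -1.5) partially overlaps it — only the 123.00 mm² overlap (of its 458.25 mm²) is removed, clipping the outline; the r=5.5 sphere at (15.5, 9) misses the remaining region (no effect) — area = 166.33 mm². At z = 17.2: the 16.5×20.5 cube contributes its full rectangle (area 338.25 mm²); the cylinder at (1, 8.5): section is a regular 32-gon, circumradius r=5 (area = (32/2)·5.000²·sin(360°/32) = 78.04 mm²); the cube at (10.5, -1.5) (footprint 19.5×23.5) is included at this height (area 458.25 mm²); the sphere at (15.5, 9) does not reach this height (|z−center|=17.200 > r=5.5); Taking the first minus the rest: starting from the 16.5×20.5 cube (338.25 mm²), the r=5 cylinder at (1, 8.5) partially overlaps it — only the 48.92 mm² overlap (of its 78.04 mm²) is removed, clipping the outline; the 19.5×23.5 cube at (10.5, -1.5) partially overlaps it — only the 123.00 mm² overlap (of its 458.25 mm²) is removed, clipping the outline — area = 166.33 mm². Checking containment: the cross-section at z = 17.2 is a subset of the cross-section at z = 5.2.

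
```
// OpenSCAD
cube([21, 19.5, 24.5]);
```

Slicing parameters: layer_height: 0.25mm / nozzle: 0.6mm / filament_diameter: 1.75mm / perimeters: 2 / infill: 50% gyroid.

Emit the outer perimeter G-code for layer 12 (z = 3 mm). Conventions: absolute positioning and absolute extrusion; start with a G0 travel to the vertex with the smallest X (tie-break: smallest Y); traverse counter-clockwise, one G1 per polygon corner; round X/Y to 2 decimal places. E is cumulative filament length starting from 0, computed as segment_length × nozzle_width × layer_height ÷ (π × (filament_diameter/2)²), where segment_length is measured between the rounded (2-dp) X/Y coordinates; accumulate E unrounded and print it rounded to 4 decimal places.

G0 X0.00 Y0.00 Z3.00
G1 X21.00 Y0.00 E1.3096
G1 X21.00 Y19.50 E2.5257
G1 X0.00 Y19.50 E3.8353
G1 X0.00 Y0.00 E5.0514

At z = 3 mm: the cube is present — its section is the full 21×19.5 rectangle. The outline is a single polygon with 4 vertices. Extrusion per mm of travel: 0.6 × 0.25 / (π × 0.875²) = 0.062363. Accumulating E over each segment gives final E = 5.0514.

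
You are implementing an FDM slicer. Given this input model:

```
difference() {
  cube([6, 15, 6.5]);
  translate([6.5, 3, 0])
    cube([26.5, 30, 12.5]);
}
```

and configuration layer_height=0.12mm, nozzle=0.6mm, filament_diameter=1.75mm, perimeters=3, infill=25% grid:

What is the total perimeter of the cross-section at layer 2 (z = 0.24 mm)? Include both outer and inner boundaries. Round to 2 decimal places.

42.00 mm

At z = 0.24 mm: the cube (footprint 6×15) is included at this height (perimeter 42.00 mm); the cube at (6.5, 3) (footprint 26.5×30) is included at this height (perimeter 113.00 mm); Taking the first minus the rest: starting from the 6×15 cube, the 26.5×30 cube at (6.5, 3) misses the remaining region (no effect) — boundary = 42.00 mm. Overall, the cross-section is a single solid region. Total boundary length (outer) = 42.00 mm.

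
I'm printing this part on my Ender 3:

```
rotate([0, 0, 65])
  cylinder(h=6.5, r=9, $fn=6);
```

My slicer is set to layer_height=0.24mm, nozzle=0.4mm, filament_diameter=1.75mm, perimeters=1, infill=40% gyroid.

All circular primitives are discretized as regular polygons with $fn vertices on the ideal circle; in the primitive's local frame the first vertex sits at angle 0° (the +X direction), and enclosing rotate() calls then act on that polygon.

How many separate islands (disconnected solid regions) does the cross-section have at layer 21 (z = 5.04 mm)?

1

At z = 5.04 mm: the r=9 cylinder contributes a regular 6-gon of circumradius 9; (whole slice rotated 65° about Z — lengths, areas and connectivity unchanged). Overall, the cross-section is a single solid region. Island count = 1.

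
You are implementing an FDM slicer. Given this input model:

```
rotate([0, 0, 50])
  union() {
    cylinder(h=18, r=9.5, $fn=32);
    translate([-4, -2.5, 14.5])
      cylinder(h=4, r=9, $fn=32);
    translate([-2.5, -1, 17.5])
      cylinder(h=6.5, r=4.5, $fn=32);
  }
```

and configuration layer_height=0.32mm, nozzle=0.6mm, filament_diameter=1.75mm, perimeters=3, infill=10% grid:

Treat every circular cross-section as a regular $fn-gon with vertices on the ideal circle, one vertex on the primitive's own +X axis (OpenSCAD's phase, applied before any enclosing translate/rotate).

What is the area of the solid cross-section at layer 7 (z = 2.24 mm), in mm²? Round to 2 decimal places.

At z = 2.24 mm: the cylinder: section is a regular 32-gon, circumradius r=9.5 (area = (32/2)·9.500²·sin(360°/32) = 281.71 mm²); the cylinder at (-4, -2.5) does not reach this height (z outside [14.5, 18.5]); the cylinder at (-2.5, -1) is not intersected at this z (z outside [17.5, 24]); Merging all regions: only the r=9.5 cylinder is present, so the union is just that shape — area = 281.71 mm²; (whole slice rotated 50° about Z — lengths, areas and connectivity unchanged). Overall, the cross-section is a single solid region. Net area = 281.71 mm².

281.71 mm²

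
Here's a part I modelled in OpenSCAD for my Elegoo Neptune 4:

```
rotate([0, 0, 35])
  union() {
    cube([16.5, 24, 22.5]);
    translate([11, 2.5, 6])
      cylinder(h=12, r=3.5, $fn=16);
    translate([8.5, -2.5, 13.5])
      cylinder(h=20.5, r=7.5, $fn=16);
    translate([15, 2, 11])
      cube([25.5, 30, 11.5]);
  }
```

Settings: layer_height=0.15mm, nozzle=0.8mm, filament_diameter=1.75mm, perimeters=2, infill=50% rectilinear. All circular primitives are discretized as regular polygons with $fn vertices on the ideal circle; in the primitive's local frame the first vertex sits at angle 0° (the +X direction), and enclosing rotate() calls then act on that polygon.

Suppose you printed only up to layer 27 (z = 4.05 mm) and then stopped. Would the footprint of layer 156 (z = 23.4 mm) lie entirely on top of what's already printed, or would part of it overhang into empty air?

part overhangs

Compare the two slices. At z = 4.05: the cube is present — its section is the full 16.5×24 rectangle (area 396.00 mm²); the cylinder at (11, 2.5) does not reach this height (z outside [6, 18]); the cylinder at (8.5, -2.5) is not intersected at this z (z outside [13.5, 34]); the cube at (15, 2) is not intersected at this z (z outside [11, 22.5]); Taking the union: only the 16.5×24 cube is present, so the union is just that shape — area = 396.00 mm²; (rotated 35° about Z; rotation is an isometry so areas/perimeters/island counts are preserved). At z = 23.4: the cube does not reach this height (z outside [0, 22.5]); the cylinder at (11, 2.5) is not intersected at this z (z outside [6, 18]); the r=7.5 cylinder at (8.5, -2.5) gives a regular 16-gon of circumradius 7.5 (constant along its height) (area = (16/2)·7.500²·sin(360°/16) = 172.21 mm²); the cube at (15, 2) does not reach this height (z outside [11, 22.5]); Merging all regions: only the r=7.5 cylinder at (8.5, -2.5) is present, so the union is just that shape — area = 172.21 mm²; (rotated 35° about Z; rotation is an isometry so areas/perimeters/island counts are preserved). Checking containment: at z = 23.4 the cross-section extends beyond the z = 4.05 cross-section by about 122.36 mm².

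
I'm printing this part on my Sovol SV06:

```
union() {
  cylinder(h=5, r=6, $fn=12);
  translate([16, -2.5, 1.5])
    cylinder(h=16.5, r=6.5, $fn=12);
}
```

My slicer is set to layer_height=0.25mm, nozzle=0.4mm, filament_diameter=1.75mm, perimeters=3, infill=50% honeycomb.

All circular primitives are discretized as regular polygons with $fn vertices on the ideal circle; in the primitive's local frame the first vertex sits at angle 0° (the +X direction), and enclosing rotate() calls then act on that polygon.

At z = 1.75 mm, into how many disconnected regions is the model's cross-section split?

2

At z = 1.75 mm: the r=6 cylinder contributes a regular 12-gon of circumradius 6; the cylinder at (16, -2.5): section is a regular 12-gon, circumradius r=6.5; Merging all regions: the 2 present regions are separate (no shared area or edge), so areas and boundary lengths simply add and each stays a separate island — 2 connected regions. The result has 2 disconnected regions.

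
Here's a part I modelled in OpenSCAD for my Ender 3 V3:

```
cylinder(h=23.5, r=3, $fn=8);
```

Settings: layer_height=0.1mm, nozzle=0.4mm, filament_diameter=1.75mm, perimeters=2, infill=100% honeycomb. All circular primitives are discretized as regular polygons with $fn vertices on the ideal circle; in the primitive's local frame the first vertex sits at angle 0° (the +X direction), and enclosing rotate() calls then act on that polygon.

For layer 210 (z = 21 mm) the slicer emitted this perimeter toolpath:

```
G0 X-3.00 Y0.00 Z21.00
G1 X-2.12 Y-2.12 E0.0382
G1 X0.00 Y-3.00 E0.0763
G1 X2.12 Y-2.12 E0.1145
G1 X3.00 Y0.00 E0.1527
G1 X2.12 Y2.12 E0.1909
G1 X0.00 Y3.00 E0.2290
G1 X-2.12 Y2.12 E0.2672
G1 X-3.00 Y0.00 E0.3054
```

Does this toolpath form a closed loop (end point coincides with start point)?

Start point (G0): (-3.00, 0.00). End point (last G1): the path returns to the start — closed.

yes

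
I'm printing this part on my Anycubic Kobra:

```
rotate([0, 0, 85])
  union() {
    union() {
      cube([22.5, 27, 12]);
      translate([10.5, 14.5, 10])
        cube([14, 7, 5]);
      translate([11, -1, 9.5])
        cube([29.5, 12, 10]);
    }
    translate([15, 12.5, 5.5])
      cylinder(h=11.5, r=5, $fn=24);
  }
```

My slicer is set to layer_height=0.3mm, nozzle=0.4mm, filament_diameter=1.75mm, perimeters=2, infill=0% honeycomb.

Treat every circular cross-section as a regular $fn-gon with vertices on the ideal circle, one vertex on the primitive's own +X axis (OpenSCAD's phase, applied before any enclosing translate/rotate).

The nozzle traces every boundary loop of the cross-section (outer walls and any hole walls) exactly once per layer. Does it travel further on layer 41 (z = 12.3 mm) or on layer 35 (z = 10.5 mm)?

layer 35 (z = 10.5 mm)

Layer 41 (z = 12.3): the cube is not intersected at this z (z outside [0, 12]); the cube at (10.5, 14.5) (footprint 14×7) is included at this height (perimeter 42.00 mm); the 29.5×12 cube at (11, -1) contributes its full rectangle (perimeter 83.00 mm); Combining (union): the 2 present regions are separate (no shared area or edge), so areas and boundary lengths simply add and each stays a separate island — boundary = 125.00 mm; the r=5 cylinder at (15, 12.5) gives a regular 24-gon of circumradius 5 (constant along its height) (perimeter = 2·24·5.000·sin(180°/24) = 31.33 mm); Merging all regions: the regions partially overlap (shared area 43.01 mm²), so the edge portions inside another operand are dropped and the merged outline is re-measured after clipping — boundary = 114.62 mm; (rotated 85° about Z; rotation is an isometry so areas/perimeters/island counts are preserved). So its perimeter = 114.62 mm. Layer 35 (z = 10.5): the 22.5×27 cube contributes its full rectangle (perimeter 99.00 mm); the cube at (10.5, 14.5) is present — its section is the full 14×7 rectangle (perimeter 42.00 mm); the cube at (11, -1) (footprint 29.5×12) is included at this height (perimeter 83.00 mm); Taking the union: the regions partially overlap (shared area 210.50 mm²), so the edge portions inside another operand are dropped and the merged outline is re-measured after clipping — boundary = 141.00 mm; the cylinder at (15, 12.5): section is a regular 24-gon, circumradius r=5 (perimeter = 2·24·5.000·sin(180°/24) = 31.33 mm); Merging all regions: the r=5 cylinder at (15, 12.5) lies entirely inside the result so far, so the union is just the result so far — boundary = 141.00 mm; (whole slice rotated 85° about Z — lengths, areas and connectivity unchanged). So its perimeter = 141.00 mm. Layer 35 is larger (141.00 vs 114.62 mm).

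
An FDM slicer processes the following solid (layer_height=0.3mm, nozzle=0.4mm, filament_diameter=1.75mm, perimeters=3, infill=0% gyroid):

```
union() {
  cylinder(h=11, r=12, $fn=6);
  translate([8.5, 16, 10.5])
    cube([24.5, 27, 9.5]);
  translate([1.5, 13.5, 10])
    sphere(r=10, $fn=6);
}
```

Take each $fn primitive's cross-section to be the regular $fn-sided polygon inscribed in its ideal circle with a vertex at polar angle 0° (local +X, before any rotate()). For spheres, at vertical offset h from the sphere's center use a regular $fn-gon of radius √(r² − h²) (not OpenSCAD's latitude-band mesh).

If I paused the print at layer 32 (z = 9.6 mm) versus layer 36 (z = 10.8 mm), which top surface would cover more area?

Layer 32 (z = 9.6): the r=12 cylinder gives a regular 6-gon of circumradius 12 (constant along its height) (area = (6/2)·12.000²·sin(360°/6) = 374.12 mm²); the cube at (8.5, 16) is absent (z outside [10.5, 20]); the r=10 sphere at (1.5, 13.5) slices to a regular 6-gon of circumradius 9.992 (√(r²−h²) with h=0.4 from center) (area = (6/2)·9.992²·sin(360°/6) = 259.39 mm²); Combining (union): the regions partially overlap — summed areas 633.51 mm² minus the doubly-counted overlap 67.04 mm² gives 566.48 mm² — area = 566.48 mm². So its area = 566.48 mm². Layer 36 (z = 10.8): the cylinder: section is a regular 6-gon, circumradius r=12 (area = (6/2)·12.000²·sin(360°/6) = 374.12 mm²); the cube at (8.5, 16) is present — its section is the full 24.5×27 rectangle (area 661.50 mm²); the r=10 sphere at (1.5, 13.5) contributes a regular 6-gon of circumradius √(10²−0.8²) = 9.968 (area = (6/2)·9.968²·sin(360°/6) = 258.14 mm²); Taking the union: the regions partially overlap — summed areas 1293.77 mm² minus the doubly-counted overlap 68.67 mm² gives 1225.10 mm² — area = 1225.10 mm². So its area = 1225.10 mm². Layer 36 is larger (1225.10 vs 566.48 mm²).

layer 36 (z = 10.8 mm)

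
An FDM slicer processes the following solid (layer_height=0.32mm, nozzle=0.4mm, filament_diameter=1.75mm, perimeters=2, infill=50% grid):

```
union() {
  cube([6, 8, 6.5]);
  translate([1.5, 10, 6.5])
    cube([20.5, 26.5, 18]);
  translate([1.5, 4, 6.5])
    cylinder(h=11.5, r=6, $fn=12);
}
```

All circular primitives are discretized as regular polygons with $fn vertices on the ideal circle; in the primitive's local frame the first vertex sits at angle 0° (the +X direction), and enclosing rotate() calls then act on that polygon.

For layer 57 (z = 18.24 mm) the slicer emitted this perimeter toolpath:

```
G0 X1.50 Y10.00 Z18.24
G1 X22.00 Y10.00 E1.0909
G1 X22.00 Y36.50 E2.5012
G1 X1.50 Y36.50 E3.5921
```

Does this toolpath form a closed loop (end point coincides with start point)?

Start point (G0): (1.50, 10.00). End point (last G1): the path does not return to the start — open.

no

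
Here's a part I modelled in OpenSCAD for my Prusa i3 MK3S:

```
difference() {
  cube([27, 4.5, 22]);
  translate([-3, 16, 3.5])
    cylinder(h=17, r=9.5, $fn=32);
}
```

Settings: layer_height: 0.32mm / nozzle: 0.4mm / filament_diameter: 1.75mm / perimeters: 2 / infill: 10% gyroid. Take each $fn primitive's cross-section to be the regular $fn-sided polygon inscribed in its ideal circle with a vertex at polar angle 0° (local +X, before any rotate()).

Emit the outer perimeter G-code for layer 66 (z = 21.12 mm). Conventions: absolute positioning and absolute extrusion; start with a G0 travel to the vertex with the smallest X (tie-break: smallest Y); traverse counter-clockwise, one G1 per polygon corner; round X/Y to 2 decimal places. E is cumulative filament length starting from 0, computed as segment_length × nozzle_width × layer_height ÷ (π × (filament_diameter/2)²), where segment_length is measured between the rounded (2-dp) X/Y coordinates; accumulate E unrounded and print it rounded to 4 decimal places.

At z = 21.12 mm: the cube (footprint 27×4.5) is included at this height; the cylinder at (-3, 16) does not reach this height (z outside [3.5, 20.5]); Subtracting the remaining from the first: none of the subtracted shapes is present at this height, so the 27×4.5 cube is unchanged — 1 connected region. The outline is a single polygon with 4 vertices. Extrusion per mm of travel: 0.4 × 0.32 / (π × 0.875²) = 0.053216. Accumulating E over each segment gives final E = 3.3526.

G0 X0.00 Y0.00 Z21.12
G1 X27.00 Y0.00 E1.4368
G1 X27.00 Y4.50 E1.6763
G1 X0.00 Y4.50 E3.1131
G1 X0.00 Y0.00 E3.3526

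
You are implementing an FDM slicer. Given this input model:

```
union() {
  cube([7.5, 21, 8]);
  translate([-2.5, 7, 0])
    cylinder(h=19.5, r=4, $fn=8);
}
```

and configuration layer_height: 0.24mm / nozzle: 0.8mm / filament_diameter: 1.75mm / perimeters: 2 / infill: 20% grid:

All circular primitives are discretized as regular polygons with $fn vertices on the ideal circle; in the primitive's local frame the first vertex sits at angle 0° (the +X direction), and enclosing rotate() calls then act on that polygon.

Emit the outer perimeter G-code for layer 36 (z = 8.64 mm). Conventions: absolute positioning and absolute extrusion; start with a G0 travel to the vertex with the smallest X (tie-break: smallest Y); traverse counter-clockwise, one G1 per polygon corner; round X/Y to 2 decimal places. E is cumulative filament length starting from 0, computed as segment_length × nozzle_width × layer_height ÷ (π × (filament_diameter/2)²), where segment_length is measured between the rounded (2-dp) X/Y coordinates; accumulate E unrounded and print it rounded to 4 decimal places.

G0 X-6.50 Y7.00 Z8.64
G1 X-5.33 Y4.17 E0.2444
G1 X-2.50 Y3.00 E0.4889
G1 X0.33 Y4.17 E0.7333
G1 X1.50 Y7.00 E0.9778
G1 X0.33 Y9.83 E1.2222
G1 X-2.50 Y11.00 E1.4667
G1 X-5.33 Y9.83 E1.7111
G1 X-6.50 Y7.00 E1.9556

At z = 8.64 mm: the cube is not intersected at this z (z outside [0, 8]); the r=4 cylinder at (-2.5, 7) contributes a regular 8-gon of circumradius 4; Merging all regions: only the r=4 cylinder at (-2.5, 7) is present, so the union is just that shape — 1 connected region. The outline is a single polygon with 8 vertices. Extrusion per mm of travel: 0.8 × 0.24 / (π × 0.875²) = 0.079824. Accumulating E over each segment gives final E = 1.9556.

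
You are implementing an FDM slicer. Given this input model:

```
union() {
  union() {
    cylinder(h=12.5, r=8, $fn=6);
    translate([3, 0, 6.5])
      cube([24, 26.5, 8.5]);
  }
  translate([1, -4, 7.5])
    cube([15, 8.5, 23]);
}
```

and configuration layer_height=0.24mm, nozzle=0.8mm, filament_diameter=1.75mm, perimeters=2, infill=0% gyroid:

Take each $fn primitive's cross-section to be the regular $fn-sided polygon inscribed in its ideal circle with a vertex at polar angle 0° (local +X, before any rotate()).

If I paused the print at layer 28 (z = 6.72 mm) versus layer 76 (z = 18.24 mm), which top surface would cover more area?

layer 28 (z = 6.72 mm)

Layer 28 (z = 6.72): the r=8 cylinder gives a regular 6-gon of circumradius 8 (constant along its height) (area = (6/2)·8.000²·sin(360°/6) = 166.28 mm²); the 24×26.5 cube at (3, 0) contributes its full rectangle (area 636.00 mm²); Merging all regions: the regions partially overlap — summed areas 802.28 mm² minus the doubly-counted overlap 20.78 mm² gives 781.49 mm² — area = 781.49 mm²; the cube at (1, -4) does not reach this height (z outside [7.5, 30.5]); Merging all regions: only the result so far is present, so the union is just that shape — area = 781.49 mm². So its area = 781.49 mm². Layer 76 (z = 18.24): the cylinder is not intersected at this z (z outside [0, 12.5]); the cube at (3, 0) does not reach this height (z outside [6.5, 15]); Combining (union): nothing is present at this height; the cube at (1, -4) (footprint 15×8.5) is included at this height (area 127.50 mm²); Combining (union): only the 15×8.5 cube at (1, -4) is present, so the union is just that shape — area = 127.50 mm². So its area = 127.50 mm². Layer 28 is larger (781.49 vs 127.50 mm²).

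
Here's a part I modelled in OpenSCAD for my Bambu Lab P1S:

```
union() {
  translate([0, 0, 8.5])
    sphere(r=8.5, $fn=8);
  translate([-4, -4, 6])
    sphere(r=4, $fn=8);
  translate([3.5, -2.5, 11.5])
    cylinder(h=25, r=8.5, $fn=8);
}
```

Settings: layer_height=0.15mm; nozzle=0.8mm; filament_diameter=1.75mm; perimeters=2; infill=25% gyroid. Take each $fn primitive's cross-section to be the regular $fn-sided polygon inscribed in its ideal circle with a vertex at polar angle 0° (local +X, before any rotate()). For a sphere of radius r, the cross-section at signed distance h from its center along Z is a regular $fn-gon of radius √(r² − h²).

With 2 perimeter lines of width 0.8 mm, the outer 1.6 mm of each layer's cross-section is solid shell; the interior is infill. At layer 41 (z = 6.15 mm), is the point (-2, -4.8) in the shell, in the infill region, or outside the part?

At z = 6.15 mm: the sphere: section is a regular 8-gon, circumradius = √(r²−h²) = √(8.5²−2.35²) = 8.169; the r=4 sphere at (-4, -4) slices to a regular 8-gon of circumradius 3.997 (√(r²−h²) with h=0.15 from center); the cylinder at (3.5, -2.5) is absent (z outside [11.5, 36.5]); Combining (union): the regions partially overlap (shared area 35.69 mm²), so overlapping operands fuse into one piece — 1 connected region. Overall, the cross-section is a single solid region. The nearest boundary edge runs (-0.00, -8.17)→(-2.21, -7.25); distance from the point to it = 2.46 mm. The point is inside the cross-section and 2.46 mm from the nearest boundary — more than the 1.6 mm shell width (2 × 0.8), so it's in the infill interior.

infill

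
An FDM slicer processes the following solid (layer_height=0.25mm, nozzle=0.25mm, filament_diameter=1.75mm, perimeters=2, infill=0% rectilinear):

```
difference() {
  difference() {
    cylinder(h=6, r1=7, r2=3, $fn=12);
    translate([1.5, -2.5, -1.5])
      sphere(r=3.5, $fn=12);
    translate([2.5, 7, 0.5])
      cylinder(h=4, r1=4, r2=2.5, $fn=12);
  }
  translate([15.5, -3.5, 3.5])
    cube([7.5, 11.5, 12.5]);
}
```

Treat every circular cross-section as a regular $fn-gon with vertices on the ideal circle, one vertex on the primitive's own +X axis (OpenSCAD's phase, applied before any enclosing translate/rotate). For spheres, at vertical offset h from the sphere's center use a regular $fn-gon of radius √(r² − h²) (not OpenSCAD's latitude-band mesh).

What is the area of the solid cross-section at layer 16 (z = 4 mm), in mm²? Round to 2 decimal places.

At z = 4 mm: the cone: at t=0.667 of its height the radius interpolates to r₁+(r₂−r₁)t = 4.333, giving a regular 12-gon of that circumradius (area = (12/2)·4.333²·sin(360°/12) = 56.33 mm²); the sphere at (1.5, -2.5) is absent (|z−center|=5.500 > r=3.5); the cone at (2.5, 7) (r1=4→r2=2.5) has section circumradius 2.688 here — a regular 12-gon (area = (12/2)·2.688²·sin(360°/12) = 21.67 mm²); After the difference (first − rest): starting from the cone (56.33 mm²), the cone at (2.5, 7) misses the remaining region (no effect) — area = 56.33 mm²; the cube at (15.5, -3.5) (footprint 7.5×11.5) is included at this height (area 86.25 mm²); Subtracting the remaining from the first: starting from the result so far (56.33 mm²), the 7.5×11.5 cube at (15.5, -3.5) misses the remaining region (no effect) — area = 56.33 mm². Overall, the cross-section is a single solid region. Net area = 56.33 mm².

56.33 mm²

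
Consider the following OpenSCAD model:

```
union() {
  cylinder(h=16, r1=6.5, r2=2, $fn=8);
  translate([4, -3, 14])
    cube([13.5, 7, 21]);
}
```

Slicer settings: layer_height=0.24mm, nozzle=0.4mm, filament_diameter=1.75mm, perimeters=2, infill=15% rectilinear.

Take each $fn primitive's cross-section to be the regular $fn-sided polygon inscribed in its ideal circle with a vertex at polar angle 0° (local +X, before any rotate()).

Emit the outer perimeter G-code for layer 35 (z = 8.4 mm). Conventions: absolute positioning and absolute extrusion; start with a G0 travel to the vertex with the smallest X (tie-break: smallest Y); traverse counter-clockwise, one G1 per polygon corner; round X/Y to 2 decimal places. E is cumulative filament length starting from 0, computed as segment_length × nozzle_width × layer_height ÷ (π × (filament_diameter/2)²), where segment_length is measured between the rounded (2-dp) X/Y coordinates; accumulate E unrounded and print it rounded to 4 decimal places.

At z = 8.4 mm: the cone: at t=0.525 of its height the radius interpolates to r₁+(r₂−r₁)t = 4.137, giving a regular 8-gon of that circumradius; the cube at (4, -3) is absent (z outside [14, 35]); Merging all regions: only the cone is present, so the union is just that shape — 1 connected region. The outline is a single polygon with 8 vertices. Extrusion per mm of travel: 0.4 × 0.24 / (π × 0.875²) = 0.039912. Accumulating E over each segment gives final E = 1.0122.

G0 X-4.14 Y0.00 Z8.40
G1 X-2.93 Y-2.93 E0.1265
G1 X0.00 Y-4.14 E0.2530
G1 X2.93 Y-2.93 E0.3796
G1 X4.14 Y0.00 E0.5061
G1 X2.93 Y2.93 E0.6326
G1 X0.00 Y4.14 E0.7591
G1 X-2.93 Y2.93 E0.8857
G1 X-4.14 Y0.00 E1.0122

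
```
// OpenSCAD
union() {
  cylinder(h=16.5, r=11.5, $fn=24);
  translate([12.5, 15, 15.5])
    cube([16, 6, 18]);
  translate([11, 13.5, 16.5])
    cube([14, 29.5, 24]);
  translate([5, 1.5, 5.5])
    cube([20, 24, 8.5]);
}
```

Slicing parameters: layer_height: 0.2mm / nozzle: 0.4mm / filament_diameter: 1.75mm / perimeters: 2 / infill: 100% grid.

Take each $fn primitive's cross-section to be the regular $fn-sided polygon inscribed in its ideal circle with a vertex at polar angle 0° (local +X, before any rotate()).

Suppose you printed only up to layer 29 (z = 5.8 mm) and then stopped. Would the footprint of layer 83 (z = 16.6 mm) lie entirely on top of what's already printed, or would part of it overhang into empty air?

part overhangs

Compare the two slices. At z = 5.8: the r=11.5 cylinder gives a regular 24-gon of circumradius 11.5 (constant along its height) (area = (24/2)·11.500²·sin(360°/24) = 410.75 mm²); the cube at (12.5, 15) is not intersected at this z (z outside [15.5, 33.5]); the cube at (11, 13.5) is not intersected at this z (z outside [16.5, 40.5]); the 20×24 cube at (5, 1.5) contributes its full rectangle (area 480.00 mm²); Taking the union: the regions partially overlap — summed areas 890.75 mm² minus the doubly-counted overlap 37.81 mm² gives 852.94 mm² — area = 852.94 mm². At z = 16.6: the cylinder does not reach this height (z outside [0, 16.5]); the 16×6 cube at (12.5, 15) contributes its full rectangle (area 96.00 mm²); the cube at (11, 13.5) (footprint 14×29.5) is included at this height (area 413.00 mm²); the cube at (5, 1.5) is not intersected at this z (z outside [5.5, 14]); Merging all regions: the regions partially overlap — summed areas 509.00 mm² minus the doubly-counted overlap 75.00 mm² gives 434.00 mm² — area = 434.00 mm². Checking containment: at z = 16.6 the cross-section extends beyond the z = 5.8 cross-section by about 266.00 mm².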